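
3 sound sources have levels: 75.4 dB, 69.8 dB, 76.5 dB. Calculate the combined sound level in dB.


Formula: L_total = 10 * log10( sum(10^(Li/10)) )
  Source 1: 10^(75.4/10) = 34673685.0453
  Source 2: 10^(69.8/10) = 9549925.8602
  Source 3: 10^(76.5/10) = 44668359.2151
Sum of linear values = 88891970.1206
L_total = 10 * log10(88891970.1206) = 79.49

79.49 dB


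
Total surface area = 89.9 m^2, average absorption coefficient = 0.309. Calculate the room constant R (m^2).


Given values:
  S = 89.9 m^2, alpha = 0.309
Formula: R = S * alpha / (1 - alpha)
Numerator: 89.9 * 0.309 = 27.7791
Denominator: 1 - 0.309 = 0.691
R = 27.7791 / 0.691 = 40.2

40.2 m^2


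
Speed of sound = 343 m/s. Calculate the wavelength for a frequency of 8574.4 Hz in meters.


Given values:
  c = 343 m/s, f = 8574.4 Hz
Formula: lambda = c / f
lambda = 343 / 8574.4
lambda = 0.04

0.04 m


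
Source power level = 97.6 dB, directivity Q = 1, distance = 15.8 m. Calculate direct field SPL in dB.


Given values:
  Lw = 97.6 dB, Q = 1, r = 15.8 m
Formula: SPL = Lw + 10 * log10(Q / (4 * pi * r^2))
Compute 4 * pi * r^2 = 4 * pi * 15.8^2 = 3137.0688
Compute Q / denom = 1 / 3137.0688 = 0.00031877
Compute 10 * log10(0.00031877) = -34.9652
SPL = 97.6 + (-34.9652) = 62.63

62.63 dB


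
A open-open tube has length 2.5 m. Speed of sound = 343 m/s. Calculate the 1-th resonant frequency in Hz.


Given values:
  Tube type: open-open, L = 2.5 m, c = 343 m/s, n = 1
Formula: f_n = n * c / (2 * L)
Compute 2 * L = 2 * 2.5 = 5.0
f = 1 * 343 / 5.0
f = 68.6

68.6 Hz


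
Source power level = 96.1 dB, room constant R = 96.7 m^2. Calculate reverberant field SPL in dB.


Given values:
  Lw = 96.1 dB, R = 96.7 m^2
Formula: SPL = Lw + 10 * log10(4 / R)
Compute 4 / R = 4 / 96.7 = 0.041365
Compute 10 * log10(0.041365) = -13.8337
SPL = 96.1 + (-13.8337) = 82.27

82.27 dB


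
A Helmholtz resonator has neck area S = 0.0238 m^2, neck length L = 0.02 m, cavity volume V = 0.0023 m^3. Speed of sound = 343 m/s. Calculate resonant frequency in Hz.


Given values:
  S = 0.0238 m^2, L = 0.02 m, V = 0.0023 m^3, c = 343 m/s
Formula: f = (c / (2*pi)) * sqrt(S / (V * L))
Compute V * L = 0.0023 * 0.02 = 4.6e-05
Compute S / (V * L) = 0.0238 / 4.6e-05 = 517.3913
Compute sqrt(517.3913) = 22.746237
Compute c / (2*pi) = 343 / 6.283185 = 54.590148
f = 54.590148 * 22.746237 = 1241.72

1241.72 Hz


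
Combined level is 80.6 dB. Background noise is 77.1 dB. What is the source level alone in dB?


Given values:
  L_total = 80.6 dB, L_bg = 77.1 dB
Formula: L_source = 10 * log10(10^(L_total/10) - 10^(L_bg/10))
Convert to linear:
  10^(80.6/10) = 114815362.1497
  10^(77.1/10) = 51286138.3991
Difference: 114815362.1497 - 51286138.3991 = 63529223.7506
L_source = 10 * log10(63529223.7506) = 78.03

78.03 dB


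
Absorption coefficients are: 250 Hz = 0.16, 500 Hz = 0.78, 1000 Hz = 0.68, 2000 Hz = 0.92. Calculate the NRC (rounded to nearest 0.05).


Given values:
  a_250 = 0.16, a_500 = 0.78
  a_1000 = 0.68, a_2000 = 0.92
Formula: NRC = (a250 + a500 + a1000 + a2000) / 4
Sum = 0.16 + 0.78 + 0.68 + 0.92 = 2.54
NRC = 2.54 / 4 = 0.635
Rounded to nearest 0.05: 0.65

0.65


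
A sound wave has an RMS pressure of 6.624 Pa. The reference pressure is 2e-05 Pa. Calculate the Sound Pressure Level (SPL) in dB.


Given values:
  p = 6.624 Pa
  p_ref = 2e-05 Pa
Formula: SPL = 20 * log10(p / p_ref)
Compute ratio: p / p_ref = 6.624 / 2e-05 = 331200
Compute log10: log10(331200) = 5.52009
Multiply: SPL = 20 * 5.52009 = 110.4

110.4 dB


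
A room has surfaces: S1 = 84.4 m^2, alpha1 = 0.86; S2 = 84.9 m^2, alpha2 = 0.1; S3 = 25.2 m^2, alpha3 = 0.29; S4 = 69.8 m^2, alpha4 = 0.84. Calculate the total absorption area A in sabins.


Given surfaces:
  Surface 1: 84.4 * 0.86 = 72.584
  Surface 2: 84.9 * 0.1 = 8.49
  Surface 3: 25.2 * 0.29 = 7.308
  Surface 4: 69.8 * 0.84 = 58.632
Formula: A = sum(Si * alpha_i)
A = 72.584 + 8.49 + 7.308 + 58.632
A = 147.01

147.01 sabins


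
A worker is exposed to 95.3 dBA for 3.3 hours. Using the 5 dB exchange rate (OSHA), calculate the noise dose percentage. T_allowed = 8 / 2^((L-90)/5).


Given values:
  L = 95.3 dBA, T = 3.3 hours
Formula: T_allowed = 8 / 2^((L - 90) / 5)
Compute exponent: (95.3 - 90) / 5 = 1.06
Compute 2^(1.06) = 2.084932
T_allowed = 8 / 2.084932 = 3.837056 hours
Dose = (T / T_allowed) * 100
Dose = (3.3 / 3.837056) * 100 = 86.0

86.0 %


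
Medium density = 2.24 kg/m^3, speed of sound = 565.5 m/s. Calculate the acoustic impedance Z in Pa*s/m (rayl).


Given values:
  rho = 2.24 kg/m^3
  c = 565.5 m/s
Formula: Z = rho * c
Z = 2.24 * 565.5
Z = 1266.72

1266.72 rayl


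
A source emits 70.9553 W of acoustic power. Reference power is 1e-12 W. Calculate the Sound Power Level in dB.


Given values:
  W = 70.9553 W
  W_ref = 1e-12 W
Formula: SWL = 10 * log10(W / W_ref)
Compute ratio: W / W_ref = 70955300000000
Compute log10: log10(70955300000000) = 13.850985
Multiply: SWL = 10 * 13.850985 = 138.51

138.51 dB


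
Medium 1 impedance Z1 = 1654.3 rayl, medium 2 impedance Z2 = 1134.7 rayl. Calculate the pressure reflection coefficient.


Given values:
  Z1 = 1654.3 rayl, Z2 = 1134.7 rayl
Formula: R = (Z2 - Z1) / (Z2 + Z1)
Numerator: Z2 - Z1 = 1134.7 - 1654.3 = -519.6
Denominator: Z2 + Z1 = 1134.7 + 1654.3 = 2789.0
R = -519.6 / 2789.0 = -0.1863

-0.1863


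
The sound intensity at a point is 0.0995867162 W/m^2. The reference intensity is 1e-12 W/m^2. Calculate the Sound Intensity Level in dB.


Given values:
  I = 0.0995867162 W/m^2
  I_ref = 1e-12 W/m^2
Formula: SIL = 10 * log10(I / I_ref)
Compute ratio: I / I_ref = 99586716200
Compute log10: log10(99586716200) = 10.998201
Multiply: SIL = 10 * 10.998201 = 109.98

109.98 dB


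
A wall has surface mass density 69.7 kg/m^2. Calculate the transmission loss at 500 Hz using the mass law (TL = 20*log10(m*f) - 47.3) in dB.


Given values:
  m = 69.7 kg/m^2, f = 500 Hz
Formula: TL = 20 * log10(m * f) - 47.3
Compute m * f = 69.7 * 500 = 34850.0
Compute log10(34850.0) = 4.542203
Compute 20 * 4.542203 = 90.8441
TL = 90.8441 - 47.3 = 43.54

43.54 dB


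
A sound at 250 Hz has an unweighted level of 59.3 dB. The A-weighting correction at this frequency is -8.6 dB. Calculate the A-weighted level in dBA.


Given values:
  SPL = 59.3 dB
  A-weighting at 250 Hz = -8.6 dB
Formula: L_A = SPL + A_weight
L_A = 59.3 + (-8.6)
L_A = 50.7

50.7 dBA


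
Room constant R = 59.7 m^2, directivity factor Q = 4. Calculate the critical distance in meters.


Given values:
  R = 59.7 m^2, Q = 4
Formula: d_c = 0.141 * sqrt(Q * R)
Compute Q * R = 4 * 59.7 = 238.8
Compute sqrt(238.8) = 15.4532
d_c = 0.141 * 15.4532 = 2.179

2.179 m


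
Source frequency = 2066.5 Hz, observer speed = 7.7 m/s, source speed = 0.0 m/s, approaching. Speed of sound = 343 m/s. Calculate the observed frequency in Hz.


Given values:
  f_s = 2066.5 Hz, v_o = 7.7 m/s, v_s = 0.0 m/s
  Direction: approaching
Formula: f_o = f_s * (c + v_o) / (c - v_s)
Numerator: c + v_o = 343 + 7.7 = 350.7
Denominator: c - v_s = 343 - 0.0 = 343.0
f_o = 2066.5 * 350.7 / 343.0 = 2112.89

2112.89 Hz


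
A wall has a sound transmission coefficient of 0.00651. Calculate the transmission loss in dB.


Given values:
  tau = 0.00651
Formula: TL = 10 * log10(1 / tau)
Compute 1 / tau = 1 / 0.00651 = 153.6098
Compute log10(153.6098) = 2.186419
TL = 10 * 2.186419 = 21.86

21.86 dB


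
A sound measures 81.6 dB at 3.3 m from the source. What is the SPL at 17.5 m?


Given values:
  SPL1 = 81.6 dB, r1 = 3.3 m, r2 = 17.5 m
Formula: SPL2 = SPL1 - 20 * log10(r2 / r1)
Compute ratio: r2 / r1 = 17.5 / 3.3 = 5.303
Compute log10: log10(5.303) = 0.724522
Compute drop: 20 * 0.724522 = 14.4904
SPL2 = 81.6 - 14.4904 = 67.11

67.11 dB


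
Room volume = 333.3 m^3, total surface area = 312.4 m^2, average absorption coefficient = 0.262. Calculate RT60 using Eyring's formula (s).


Given values:
  V = 333.3 m^3, S = 312.4 m^2, alpha = 0.262
Formula: RT60 = 0.161 * V / (-S * ln(1 - alpha))
Compute ln(1 - 0.262) = ln(0.738) = -0.303811
Denominator: -312.4 * -0.303811 = 94.9106
Numerator: 0.161 * 333.3 = 53.6613
RT60 = 53.6613 / 94.9106 = 0.565

0.565 s


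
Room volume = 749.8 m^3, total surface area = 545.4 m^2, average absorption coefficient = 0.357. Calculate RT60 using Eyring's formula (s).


Given values:
  V = 749.8 m^3, S = 545.4 m^2, alpha = 0.357
Formula: RT60 = 0.161 * V / (-S * ln(1 - alpha))
Compute ln(1 - 0.357) = ln(0.643) = -0.441611
Denominator: -545.4 * -0.441611 = 240.8546
Numerator: 0.161 * 749.8 = 120.7178
RT60 = 120.7178 / 240.8546 = 0.501

0.501 s


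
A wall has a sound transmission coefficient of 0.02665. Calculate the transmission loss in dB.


Given values:
  tau = 0.02665
Formula: TL = 10 * log10(1 / tau)
Compute 1 / tau = 1 / 0.02665 = 37.5235
Compute log10(37.5235) = 1.574303
TL = 10 * 1.574303 = 15.74

15.74 dB


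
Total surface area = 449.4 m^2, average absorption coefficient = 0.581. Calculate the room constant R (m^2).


Given values:
  S = 449.4 m^2, alpha = 0.581
Formula: R = S * alpha / (1 - alpha)
Numerator: 449.4 * 0.581 = 261.1014
Denominator: 1 - 0.581 = 0.419
R = 261.1014 / 0.419 = 623.15

623.15 m^2


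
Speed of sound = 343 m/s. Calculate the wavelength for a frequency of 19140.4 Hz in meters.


Given values:
  c = 343 m/s, f = 19140.4 Hz
Formula: lambda = c / f
lambda = 343 / 19140.4
lambda = 0.0179

0.0179 m


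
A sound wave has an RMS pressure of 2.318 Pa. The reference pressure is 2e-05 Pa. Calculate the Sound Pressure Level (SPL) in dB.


Given values:
  p = 2.318 Pa
  p_ref = 2e-05 Pa
Formula: SPL = 20 * log10(p / p_ref)
Compute ratio: p / p_ref = 2.318 / 2e-05 = 115900
Compute log10: log10(115900) = 5.064083
Multiply: SPL = 20 * 5.064083 = 101.28

101.28 dB


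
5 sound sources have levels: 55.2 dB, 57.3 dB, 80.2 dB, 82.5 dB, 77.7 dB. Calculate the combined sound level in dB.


Formula: L_total = 10 * log10( sum(10^(Li/10)) )
  Source 1: 10^(55.2/10) = 331131.1215
  Source 2: 10^(57.3/10) = 537031.7964
  Source 3: 10^(80.2/10) = 104712854.8051
  Source 4: 10^(82.5/10) = 177827941.0039
  Source 5: 10^(77.7/10) = 58884365.5356
Sum of linear values = 342293324.2625
L_total = 10 * log10(342293324.2625) = 85.34

85.34 dB


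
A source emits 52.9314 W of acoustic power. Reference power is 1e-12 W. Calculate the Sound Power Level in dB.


Given values:
  W = 52.9314 W
  W_ref = 1e-12 W
Formula: SWL = 10 * log10(W / W_ref)
Compute ratio: W / W_ref = 52931400000000
Compute log10: log10(52931400000000) = 13.723713
Multiply: SWL = 10 * 13.723713 = 137.24

137.24 dB


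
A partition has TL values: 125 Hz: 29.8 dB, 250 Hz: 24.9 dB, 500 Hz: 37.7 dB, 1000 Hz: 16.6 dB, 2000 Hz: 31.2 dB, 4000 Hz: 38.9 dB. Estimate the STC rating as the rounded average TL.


Given TL values at each frequency:
  125 Hz: 29.8 dB
  250 Hz: 24.9 dB
  500 Hz: 37.7 dB
  1000 Hz: 16.6 dB
  2000 Hz: 31.2 dB
  4000 Hz: 38.9 dB
Formula: STC ~ round(average of TL values)
Sum = 29.8 + 24.9 + 37.7 + 16.6 + 31.2 + 38.9 = 179.1
Average = 179.1 / 6 = 29.85
Rounded: 30

30


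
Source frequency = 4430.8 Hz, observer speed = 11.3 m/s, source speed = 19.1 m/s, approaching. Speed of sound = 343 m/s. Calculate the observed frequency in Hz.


Given values:
  f_s = 4430.8 Hz, v_o = 11.3 m/s, v_s = 19.1 m/s
  Direction: approaching
Formula: f_o = f_s * (c + v_o) / (c - v_s)
Numerator: c + v_o = 343 + 11.3 = 354.3
Denominator: c - v_s = 343 - 19.1 = 323.9
f_o = 4430.8 * 354.3 / 323.9 = 4846.66

4846.66 Hz


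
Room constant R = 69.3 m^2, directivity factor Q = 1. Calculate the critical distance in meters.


Given values:
  R = 69.3 m^2, Q = 1
Formula: d_c = 0.141 * sqrt(Q * R)
Compute Q * R = 1 * 69.3 = 69.3
Compute sqrt(69.3) = 8.3247
d_c = 0.141 * 8.3247 = 1.174

1.174 m


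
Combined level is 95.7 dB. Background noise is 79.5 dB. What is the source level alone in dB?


Given values:
  L_total = 95.7 dB, L_bg = 79.5 dB
Formula: L_source = 10 * log10(10^(L_total/10) - 10^(L_bg/10))
Convert to linear:
  10^(95.7/10) = 3715352290.9717
  10^(79.5/10) = 89125093.8134
Difference: 3715352290.9717 - 89125093.8134 = 3626227197.1583
L_source = 10 * log10(3626227197.1583) = 95.59

95.59 dB


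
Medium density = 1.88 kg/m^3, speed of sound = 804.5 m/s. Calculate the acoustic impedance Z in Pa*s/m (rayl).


Given values:
  rho = 1.88 kg/m^3
  c = 804.5 m/s
Formula: Z = rho * c
Z = 1.88 * 804.5
Z = 1512.46

1512.46 rayl


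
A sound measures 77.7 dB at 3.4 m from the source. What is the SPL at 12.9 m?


Given values:
  SPL1 = 77.7 dB, r1 = 3.4 m, r2 = 12.9 m
Formula: SPL2 = SPL1 - 20 * log10(r2 / r1)
Compute ratio: r2 / r1 = 12.9 / 3.4 = 3.7941
Compute log10: log10(3.7941) = 0.579109
Compute drop: 20 * 0.579109 = 11.5822
SPL2 = 77.7 - 11.5822 = 66.12

66.12 dB


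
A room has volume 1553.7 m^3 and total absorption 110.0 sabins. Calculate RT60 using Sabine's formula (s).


Given values:
  V = 1553.7 m^3
  A = 110.0 sabins
Formula: RT60 = 0.161 * V / A
Numerator: 0.161 * 1553.7 = 250.1457
RT60 = 250.1457 / 110.0 = 2.274

2.274 s


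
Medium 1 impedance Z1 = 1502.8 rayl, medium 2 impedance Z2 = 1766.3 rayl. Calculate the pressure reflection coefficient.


Given values:
  Z1 = 1502.8 rayl, Z2 = 1766.3 rayl
Formula: R = (Z2 - Z1) / (Z2 + Z1)
Numerator: Z2 - Z1 = 1766.3 - 1502.8 = 263.5
Denominator: Z2 + Z1 = 1766.3 + 1502.8 = 3269.1
R = 263.5 / 3269.1 = 0.0806

0.0806


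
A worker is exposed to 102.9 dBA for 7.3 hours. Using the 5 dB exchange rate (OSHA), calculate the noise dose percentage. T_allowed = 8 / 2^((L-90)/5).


Given values:
  L = 102.9 dBA, T = 7.3 hours
Formula: T_allowed = 8 / 2^((L - 90) / 5)
Compute exponent: (102.9 - 90) / 5 = 2.58
Compute 2^(2.58) = 5.979397
T_allowed = 8 / 5.979397 = 1.337928 hours
Dose = (T / T_allowed) * 100
Dose = (7.3 / 1.337928) * 100 = 545.62

545.62 %


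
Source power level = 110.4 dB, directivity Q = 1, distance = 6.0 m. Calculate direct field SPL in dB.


Given values:
  Lw = 110.4 dB, Q = 1, r = 6.0 m
Formula: SPL = Lw + 10 * log10(Q / (4 * pi * r^2))
Compute 4 * pi * r^2 = 4 * pi * 6.0^2 = 452.3893
Compute Q / denom = 1 / 452.3893 = 0.00221049
Compute 10 * log10(0.00221049) = -26.5551
SPL = 110.4 + (-26.5551) = 83.84

83.84 dB


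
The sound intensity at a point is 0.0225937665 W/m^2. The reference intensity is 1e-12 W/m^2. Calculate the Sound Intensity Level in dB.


Given values:
  I = 0.0225937665 W/m^2
  I_ref = 1e-12 W/m^2
Formula: SIL = 10 * log10(I / I_ref)
Compute ratio: I / I_ref = 22593766500
Compute log10: log10(22593766500) = 10.353989
Multiply: SIL = 10 * 10.353989 = 103.54

103.54 dB


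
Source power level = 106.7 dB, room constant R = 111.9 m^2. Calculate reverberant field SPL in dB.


Given values:
  Lw = 106.7 dB, R = 111.9 m^2
Formula: SPL = Lw + 10 * log10(4 / R)
Compute 4 / R = 4 / 111.9 = 0.035746
Compute 10 * log10(0.035746) = -14.4677
SPL = 106.7 + (-14.4677) = 92.23

92.23 dB


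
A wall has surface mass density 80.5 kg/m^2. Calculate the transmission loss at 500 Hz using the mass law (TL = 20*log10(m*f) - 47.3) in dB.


Given values:
  m = 80.5 kg/m^2, f = 500 Hz
Formula: TL = 20 * log10(m * f) - 47.3
Compute m * f = 80.5 * 500 = 40250.0
Compute log10(40250.0) = 4.604766
Compute 20 * 4.604766 = 92.0953
TL = 92.0953 - 47.3 = 44.8

44.8 dB


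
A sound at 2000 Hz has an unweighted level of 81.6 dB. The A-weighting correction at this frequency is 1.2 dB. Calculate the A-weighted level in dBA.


Given values:
  SPL = 81.6 dB
  A-weighting at 2000 Hz = 1.2 dB
Formula: L_A = SPL + A_weight
L_A = 81.6 + (1.2)
L_A = 82.8

82.8 dBA


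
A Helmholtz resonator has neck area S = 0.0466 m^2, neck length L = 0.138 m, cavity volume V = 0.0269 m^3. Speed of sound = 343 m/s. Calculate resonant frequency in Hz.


Given values:
  S = 0.0466 m^2, L = 0.138 m, V = 0.0269 m^3, c = 343 m/s
Formula: f = (c / (2*pi)) * sqrt(S / (V * L))
Compute V * L = 0.0269 * 0.138 = 0.0037122
Compute S / (V * L) = 0.0466 / 0.0037122 = 12.5532
Compute sqrt(12.5532) = 3.54305
Compute c / (2*pi) = 343 / 6.283185 = 54.590148
f = 54.590148 * 3.54305 = 193.42

193.42 Hz


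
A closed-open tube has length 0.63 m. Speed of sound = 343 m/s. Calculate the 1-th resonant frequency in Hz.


Given values:
  Tube type: closed-open, L = 0.63 m, c = 343 m/s, n = 1
Formula: f_n = (2n - 1) * c / (4 * L)
Compute 2n - 1 = 2*1 - 1 = 1
Compute 4 * L = 4 * 0.63 = 2.52
f = 1 * 343 / 2.52
f = 136.11

136.11 Hz


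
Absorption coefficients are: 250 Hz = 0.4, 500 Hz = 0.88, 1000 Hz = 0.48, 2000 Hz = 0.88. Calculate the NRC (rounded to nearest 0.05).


Given values:
  a_250 = 0.4, a_500 = 0.88
  a_1000 = 0.48, a_2000 = 0.88
Formula: NRC = (a250 + a500 + a1000 + a2000) / 4
Sum = 0.4 + 0.88 + 0.48 + 0.88 = 2.64
NRC = 2.64 / 4 = 0.66
Rounded to nearest 0.05: 0.65

0.65


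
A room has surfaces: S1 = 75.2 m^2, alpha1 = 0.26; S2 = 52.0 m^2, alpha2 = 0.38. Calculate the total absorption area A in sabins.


Given surfaces:
  Surface 1: 75.2 * 0.26 = 19.552
  Surface 2: 52.0 * 0.38 = 19.76
Formula: A = sum(Si * alpha_i)
A = 19.552 + 19.76
A = 39.31

39.31 sabins


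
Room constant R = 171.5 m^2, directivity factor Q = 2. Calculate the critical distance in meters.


Given values:
  R = 171.5 m^2, Q = 2
Formula: d_c = 0.141 * sqrt(Q * R)
Compute Q * R = 2 * 171.5 = 343.0
Compute sqrt(343.0) = 18.5203
d_c = 0.141 * 18.5203 = 2.611

2.611 m


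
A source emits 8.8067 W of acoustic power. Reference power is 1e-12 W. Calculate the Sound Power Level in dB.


Given values:
  W = 8.8067 W
  W_ref = 1e-12 W
Formula: SWL = 10 * log10(W / W_ref)
Compute ratio: W / W_ref = 8806700000000
Compute log10: log10(8806700000000) = 12.944813
Multiply: SWL = 10 * 12.944813 = 129.45

129.45 dB


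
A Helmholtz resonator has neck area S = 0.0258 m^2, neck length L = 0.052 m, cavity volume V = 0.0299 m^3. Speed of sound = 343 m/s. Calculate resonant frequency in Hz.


Given values:
  S = 0.0258 m^2, L = 0.052 m, V = 0.0299 m^3, c = 343 m/s
Formula: f = (c / (2*pi)) * sqrt(S / (V * L))
Compute V * L = 0.0299 * 0.052 = 0.0015548
Compute S / (V * L) = 0.0258 / 0.0015548 = 16.5938
Compute sqrt(16.5938) = 4.073549
Compute c / (2*pi) = 343 / 6.283185 = 54.590148
f = 54.590148 * 4.073549 = 222.38

222.38 Hz


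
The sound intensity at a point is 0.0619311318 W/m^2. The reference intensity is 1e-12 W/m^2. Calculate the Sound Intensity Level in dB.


Given values:
  I = 0.0619311318 W/m^2
  I_ref = 1e-12 W/m^2
Formula: SIL = 10 * log10(I / I_ref)
Compute ratio: I / I_ref = 61931131800
Compute log10: log10(61931131800) = 10.791909
Multiply: SIL = 10 * 10.791909 = 107.92

107.92 dB


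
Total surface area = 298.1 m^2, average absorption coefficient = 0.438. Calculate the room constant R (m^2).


Given values:
  S = 298.1 m^2, alpha = 0.438
Formula: R = S * alpha / (1 - alpha)
Numerator: 298.1 * 0.438 = 130.5678
Denominator: 1 - 0.438 = 0.562
R = 130.5678 / 0.562 = 232.33

232.33 m^2


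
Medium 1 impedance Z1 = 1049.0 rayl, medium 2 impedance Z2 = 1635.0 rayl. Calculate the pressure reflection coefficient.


Given values:
  Z1 = 1049.0 rayl, Z2 = 1635.0 rayl
Formula: R = (Z2 - Z1) / (Z2 + Z1)
Numerator: Z2 - Z1 = 1635.0 - 1049.0 = 586.0
Denominator: Z2 + Z1 = 1635.0 + 1049.0 = 2684.0
R = 586.0 / 2684.0 = 0.2183

0.2183


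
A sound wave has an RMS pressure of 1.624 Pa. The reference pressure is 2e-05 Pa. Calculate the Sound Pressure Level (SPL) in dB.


Given values:
  p = 1.624 Pa
  p_ref = 2e-05 Pa
Formula: SPL = 20 * log10(p / p_ref)
Compute ratio: p / p_ref = 1.624 / 2e-05 = 81200
Compute log10: log10(81200) = 4.909556
Multiply: SPL = 20 * 4.909556 = 98.19

98.19 dB


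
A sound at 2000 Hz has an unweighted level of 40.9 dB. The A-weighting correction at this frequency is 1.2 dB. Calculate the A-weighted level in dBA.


Given values:
  SPL = 40.9 dB
  A-weighting at 2000 Hz = 1.2 dB
Formula: L_A = SPL + A_weight
L_A = 40.9 + (1.2)
L_A = 42.1

42.1 dBA


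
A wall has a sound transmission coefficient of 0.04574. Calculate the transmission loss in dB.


Given values:
  tau = 0.04574
Formula: TL = 10 * log10(1 / tau)
Compute 1 / tau = 1 / 0.04574 = 21.8627
Compute log10(21.8627) = 1.339704
TL = 10 * 1.339704 = 13.4

13.4 dB


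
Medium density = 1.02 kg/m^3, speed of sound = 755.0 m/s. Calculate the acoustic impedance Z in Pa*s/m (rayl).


Given values:
  rho = 1.02 kg/m^3
  c = 755.0 m/s
Formula: Z = rho * c
Z = 1.02 * 755.0
Z = 770.1

770.1 rayl


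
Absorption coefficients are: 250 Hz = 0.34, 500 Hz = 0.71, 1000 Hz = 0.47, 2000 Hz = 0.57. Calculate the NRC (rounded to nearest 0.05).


Given values:
  a_250 = 0.34, a_500 = 0.71
  a_1000 = 0.47, a_2000 = 0.57
Formula: NRC = (a250 + a500 + a1000 + a2000) / 4
Sum = 0.34 + 0.71 + 0.47 + 0.57 = 2.09
NRC = 2.09 / 4 = 0.5225
Rounded to nearest 0.05: 0.5

0.5


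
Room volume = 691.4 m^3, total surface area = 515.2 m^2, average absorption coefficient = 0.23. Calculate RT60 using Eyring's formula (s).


Given values:
  V = 691.4 m^3, S = 515.2 m^2, alpha = 0.23
Formula: RT60 = 0.161 * V / (-S * ln(1 - alpha))
Compute ln(1 - 0.23) = ln(0.77) = -0.261365
Denominator: -515.2 * -0.261365 = 134.6552
Numerator: 0.161 * 691.4 = 111.3154
RT60 = 111.3154 / 134.6552 = 0.827

0.827 s


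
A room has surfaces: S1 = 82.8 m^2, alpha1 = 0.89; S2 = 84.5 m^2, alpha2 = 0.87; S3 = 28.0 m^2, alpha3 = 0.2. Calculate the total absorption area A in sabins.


Given surfaces:
  Surface 1: 82.8 * 0.89 = 73.692
  Surface 2: 84.5 * 0.87 = 73.515
  Surface 3: 28.0 * 0.2 = 5.6
Formula: A = sum(Si * alpha_i)
A = 73.692 + 73.515 + 5.6
A = 152.81

152.81 sabins


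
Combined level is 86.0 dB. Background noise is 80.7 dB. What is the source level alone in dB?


Given values:
  L_total = 86.0 dB, L_bg = 80.7 dB
Formula: L_source = 10 * log10(10^(L_total/10) - 10^(L_bg/10))
Convert to linear:
  10^(86.0/10) = 398107170.5535
  10^(80.7/10) = 117489755.494
Difference: 398107170.5535 - 117489755.494 = 280617415.0595
L_source = 10 * log10(280617415.0595) = 84.48

84.48 dB


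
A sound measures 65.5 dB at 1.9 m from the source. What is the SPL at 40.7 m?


Given values:
  SPL1 = 65.5 dB, r1 = 1.9 m, r2 = 40.7 m
Formula: SPL2 = SPL1 - 20 * log10(r2 / r1)
Compute ratio: r2 / r1 = 40.7 / 1.9 = 21.4211
Compute log10: log10(21.4211) = 1.330842
Compute drop: 20 * 1.330842 = 26.6168
SPL2 = 65.5 - 26.6168 = 38.88

38.88 dB


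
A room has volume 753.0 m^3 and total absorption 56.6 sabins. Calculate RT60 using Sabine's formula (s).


Given values:
  V = 753.0 m^3
  A = 56.6 sabins
Formula: RT60 = 0.161 * V / A
Numerator: 0.161 * 753.0 = 121.233
RT60 = 121.233 / 56.6 = 2.142

2.142 s


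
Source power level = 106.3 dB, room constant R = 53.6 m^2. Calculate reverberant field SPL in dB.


Given values:
  Lw = 106.3 dB, R = 53.6 m^2
Formula: SPL = Lw + 10 * log10(4 / R)
Compute 4 / R = 4 / 53.6 = 0.074627
Compute 10 * log10(0.074627) = -11.271
SPL = 106.3 + (-11.271) = 95.03

95.03 dB


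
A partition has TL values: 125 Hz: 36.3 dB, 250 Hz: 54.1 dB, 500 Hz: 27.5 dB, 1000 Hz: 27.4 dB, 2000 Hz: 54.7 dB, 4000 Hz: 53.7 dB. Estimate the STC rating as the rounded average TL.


Given TL values at each frequency:
  125 Hz: 36.3 dB
  250 Hz: 54.1 dB
  500 Hz: 27.5 dB
  1000 Hz: 27.4 dB
  2000 Hz: 54.7 dB
  4000 Hz: 53.7 dB
Formula: STC ~ round(average of TL values)
Sum = 36.3 + 54.1 + 27.5 + 27.4 + 54.7 + 53.7 = 253.7
Average = 253.7 / 6 = 42.28
Rounded: 42

42


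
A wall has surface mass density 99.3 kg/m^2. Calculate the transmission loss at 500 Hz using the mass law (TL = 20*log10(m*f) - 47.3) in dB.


Given values:
  m = 99.3 kg/m^2, f = 500 Hz
Formula: TL = 20 * log10(m * f) - 47.3
Compute m * f = 99.3 * 500 = 49650.0
Compute log10(49650.0) = 4.695919
Compute 20 * 4.695919 = 93.9184
TL = 93.9184 - 47.3 = 46.62

46.62 dB


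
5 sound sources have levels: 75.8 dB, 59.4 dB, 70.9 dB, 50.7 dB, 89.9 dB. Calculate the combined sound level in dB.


Formula: L_total = 10 * log10( sum(10^(Li/10)) )
  Source 1: 10^(75.8/10) = 38018939.6321
  Source 2: 10^(59.4/10) = 870963.59
  Source 3: 10^(70.9/10) = 12302687.7081
  Source 4: 10^(50.7/10) = 117489.7555
  Source 5: 10^(89.9/10) = 977237220.9558
Sum of linear values = 1028547301.6415
L_total = 10 * log10(1028547301.6415) = 90.12

90.12 dB


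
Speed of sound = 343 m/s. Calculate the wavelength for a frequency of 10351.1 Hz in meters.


Given values:
  c = 343 m/s, f = 10351.1 Hz
Formula: lambda = c / f
lambda = 343 / 10351.1
lambda = 0.0331

0.0331 m


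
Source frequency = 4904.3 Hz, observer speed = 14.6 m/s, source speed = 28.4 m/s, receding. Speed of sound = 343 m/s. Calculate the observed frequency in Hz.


Given values:
  f_s = 4904.3 Hz, v_o = 14.6 m/s, v_s = 28.4 m/s
  Direction: receding
Formula: f_o = f_s * (c - v_o) / (c + v_s)
Numerator: c - v_o = 343 - 14.6 = 328.4
Denominator: c + v_s = 343 + 28.4 = 371.4
f_o = 4904.3 * 328.4 / 371.4 = 4336.49

4336.49 Hz


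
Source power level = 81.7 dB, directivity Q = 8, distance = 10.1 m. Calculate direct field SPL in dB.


Given values:
  Lw = 81.7 dB, Q = 8, r = 10.1 m
Formula: SPL = Lw + 10 * log10(Q / (4 * pi * r^2))
Compute 4 * pi * r^2 = 4 * pi * 10.1^2 = 1281.8955
Compute Q / denom = 8 / 1281.8955 = 0.00624076
Compute 10 * log10(0.00624076) = -22.0476
SPL = 81.7 + (-22.0476) = 59.65

59.65 dB


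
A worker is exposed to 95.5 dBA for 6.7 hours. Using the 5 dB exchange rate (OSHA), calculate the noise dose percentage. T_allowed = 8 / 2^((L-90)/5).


Given values:
  L = 95.5 dBA, T = 6.7 hours
Formula: T_allowed = 8 / 2^((L - 90) / 5)
Compute exponent: (95.5 - 90) / 5 = 1.1
Compute 2^(1.1) = 2.143547
T_allowed = 8 / 2.143547 = 3.732132 hours
Dose = (T / T_allowed) * 100
Dose = (6.7 / 3.732132) * 100 = 179.52

179.52 %


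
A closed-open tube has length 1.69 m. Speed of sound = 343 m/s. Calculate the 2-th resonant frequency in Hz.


Given values:
  Tube type: closed-open, L = 1.69 m, c = 343 m/s, n = 2
Formula: f_n = (2n - 1) * c / (4 * L)
Compute 2n - 1 = 2*2 - 1 = 3
Compute 4 * L = 4 * 1.69 = 6.76
f = 3 * 343 / 6.76
f = 152.22

152.22 Hz


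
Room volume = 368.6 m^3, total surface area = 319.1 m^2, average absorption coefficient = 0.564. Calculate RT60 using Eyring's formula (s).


Given values:
  V = 368.6 m^3, S = 319.1 m^2, alpha = 0.564
Formula: RT60 = 0.161 * V / (-S * ln(1 - alpha))
Compute ln(1 - 0.564) = ln(0.436) = -0.830113
Denominator: -319.1 * -0.830113 = 264.8891
Numerator: 0.161 * 368.6 = 59.3446
RT60 = 59.3446 / 264.8891 = 0.224

0.224 s


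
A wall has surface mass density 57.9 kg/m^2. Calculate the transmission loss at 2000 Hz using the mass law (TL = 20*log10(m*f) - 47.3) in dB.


Given values:
  m = 57.9 kg/m^2, f = 2000 Hz
Formula: TL = 20 * log10(m * f) - 47.3
Compute m * f = 57.9 * 2000 = 115800.0
Compute log10(115800.0) = 5.063709
Compute 20 * 5.063709 = 101.2742
TL = 101.2742 - 47.3 = 53.97

53.97 dB


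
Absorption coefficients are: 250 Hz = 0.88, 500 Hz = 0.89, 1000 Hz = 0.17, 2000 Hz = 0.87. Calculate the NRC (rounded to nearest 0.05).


Given values:
  a_250 = 0.88, a_500 = 0.89
  a_1000 = 0.17, a_2000 = 0.87
Formula: NRC = (a250 + a500 + a1000 + a2000) / 4
Sum = 0.88 + 0.89 + 0.17 + 0.87 = 2.81
NRC = 2.81 / 4 = 0.7025
Rounded to nearest 0.05: 0.7

0.7


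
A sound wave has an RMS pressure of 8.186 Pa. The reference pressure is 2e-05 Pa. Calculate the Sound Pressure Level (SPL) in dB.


Given values:
  p = 8.186 Pa
  p_ref = 2e-05 Pa
Formula: SPL = 20 * log10(p / p_ref)
Compute ratio: p / p_ref = 8.186 / 2e-05 = 409300
Compute log10: log10(409300) = 5.612042
Multiply: SPL = 20 * 5.612042 = 112.24

112.24 dB


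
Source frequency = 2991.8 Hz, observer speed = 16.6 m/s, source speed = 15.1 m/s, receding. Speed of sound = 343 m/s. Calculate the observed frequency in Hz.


Given values:
  f_s = 2991.8 Hz, v_o = 16.6 m/s, v_s = 15.1 m/s
  Direction: receding
Formula: f_o = f_s * (c - v_o) / (c + v_s)
Numerator: c - v_o = 343 - 16.6 = 326.4
Denominator: c + v_s = 343 + 15.1 = 358.1
f_o = 2991.8 * 326.4 / 358.1 = 2726.96

2726.96 Hz


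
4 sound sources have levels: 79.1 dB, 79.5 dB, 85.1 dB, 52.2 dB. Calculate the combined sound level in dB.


Formula: L_total = 10 * log10( sum(10^(Li/10)) )
  Source 1: 10^(79.1/10) = 81283051.6164
  Source 2: 10^(79.5/10) = 89125093.8134
  Source 3: 10^(85.1/10) = 323593656.9296
  Source 4: 10^(52.2/10) = 165958.6907
Sum of linear values = 494167761.0501
L_total = 10 * log10(494167761.0501) = 86.94

86.94 dB


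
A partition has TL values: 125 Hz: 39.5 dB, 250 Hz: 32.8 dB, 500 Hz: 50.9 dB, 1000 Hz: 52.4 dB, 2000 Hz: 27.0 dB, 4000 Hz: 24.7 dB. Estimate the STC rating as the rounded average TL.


Given TL values at each frequency:
  125 Hz: 39.5 dB
  250 Hz: 32.8 dB
  500 Hz: 50.9 dB
  1000 Hz: 52.4 dB
  2000 Hz: 27.0 dB
  4000 Hz: 24.7 dB
Formula: STC ~ round(average of TL values)
Sum = 39.5 + 32.8 + 50.9 + 52.4 + 27.0 + 24.7 = 227.3
Average = 227.3 / 6 = 37.88
Rounded: 38

38


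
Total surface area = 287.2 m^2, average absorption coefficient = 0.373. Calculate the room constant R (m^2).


Given values:
  S = 287.2 m^2, alpha = 0.373
Formula: R = S * alpha / (1 - alpha)
Numerator: 287.2 * 0.373 = 107.1256
Denominator: 1 - 0.373 = 0.627
R = 107.1256 / 0.627 = 170.85

170.85 m^2


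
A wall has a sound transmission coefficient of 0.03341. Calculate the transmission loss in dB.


Given values:
  tau = 0.03341
Formula: TL = 10 * log10(1 / tau)
Compute 1 / tau = 1 / 0.03341 = 29.9312
Compute log10(29.9312) = 1.476124
TL = 10 * 1.476124 = 14.76

14.76 dB


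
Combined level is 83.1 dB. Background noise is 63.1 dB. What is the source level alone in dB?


Given values:
  L_total = 83.1 dB, L_bg = 63.1 dB
Formula: L_source = 10 * log10(10^(L_total/10) - 10^(L_bg/10))
Convert to linear:
  10^(83.1/10) = 204173794.467
  10^(63.1/10) = 2041737.9447
Difference: 204173794.467 - 2041737.9447 = 202132056.5223
L_source = 10 * log10(202132056.5223) = 83.06

83.06 dB


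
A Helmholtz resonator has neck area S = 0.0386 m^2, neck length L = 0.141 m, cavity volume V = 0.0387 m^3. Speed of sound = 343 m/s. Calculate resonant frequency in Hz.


Given values:
  S = 0.0386 m^2, L = 0.141 m, V = 0.0387 m^3, c = 343 m/s
Formula: f = (c / (2*pi)) * sqrt(S / (V * L))
Compute V * L = 0.0387 * 0.141 = 0.0054567
Compute S / (V * L) = 0.0386 / 0.0054567 = 7.0739
Compute sqrt(7.0739) = 2.65968
Compute c / (2*pi) = 343 / 6.283185 = 54.590148
f = 54.590148 * 2.65968 = 145.19

145.19 Hz


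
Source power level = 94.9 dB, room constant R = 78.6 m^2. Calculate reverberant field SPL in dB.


Given values:
  Lw = 94.9 dB, R = 78.6 m^2
Formula: SPL = Lw + 10 * log10(4 / R)
Compute 4 / R = 4 / 78.6 = 0.050891
Compute 10 * log10(0.050891) = -12.9336
SPL = 94.9 + (-12.9336) = 81.97

81.97 dB


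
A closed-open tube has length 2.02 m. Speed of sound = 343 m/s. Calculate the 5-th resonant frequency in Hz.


Given values:
  Tube type: closed-open, L = 2.02 m, c = 343 m/s, n = 5
Formula: f_n = (2n - 1) * c / (4 * L)
Compute 2n - 1 = 2*5 - 1 = 9
Compute 4 * L = 4 * 2.02 = 8.08
f = 9 * 343 / 8.08
f = 382.05

382.05 Hz


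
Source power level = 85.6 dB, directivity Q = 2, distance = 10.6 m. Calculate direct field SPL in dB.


Given values:
  Lw = 85.6 dB, Q = 2, r = 10.6 m
Formula: SPL = Lw + 10 * log10(Q / (4 * pi * r^2))
Compute 4 * pi * r^2 = 4 * pi * 10.6^2 = 1411.9574
Compute Q / denom = 2 / 1411.9574 = 0.00141647
Compute 10 * log10(0.00141647) = -28.4879
SPL = 85.6 + (-28.4879) = 57.11

57.11 dB


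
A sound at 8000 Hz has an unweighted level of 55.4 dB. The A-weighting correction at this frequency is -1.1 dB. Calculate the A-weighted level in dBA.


Given values:
  SPL = 55.4 dB
  A-weighting at 8000 Hz = -1.1 dB
Formula: L_A = SPL + A_weight
L_A = 55.4 + (-1.1)
L_A = 54.3

54.3 dBA


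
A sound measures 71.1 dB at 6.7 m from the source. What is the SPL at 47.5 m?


Given values:
  SPL1 = 71.1 dB, r1 = 6.7 m, r2 = 47.5 m
Formula: SPL2 = SPL1 - 20 * log10(r2 / r1)
Compute ratio: r2 / r1 = 47.5 / 6.7 = 7.0896
Compute log10: log10(7.0896) = 0.850622
Compute drop: 20 * 0.850622 = 17.0124
SPL2 = 71.1 - 17.0124 = 54.09

54.09 dB


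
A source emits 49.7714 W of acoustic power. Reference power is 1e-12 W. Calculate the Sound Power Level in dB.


Given values:
  W = 49.7714 W
  W_ref = 1e-12 W
Formula: SWL = 10 * log10(W / W_ref)
Compute ratio: W / W_ref = 49771400000000
Compute log10: log10(49771400000000) = 13.69698
Multiply: SWL = 10 * 13.69698 = 136.97

136.97 dB


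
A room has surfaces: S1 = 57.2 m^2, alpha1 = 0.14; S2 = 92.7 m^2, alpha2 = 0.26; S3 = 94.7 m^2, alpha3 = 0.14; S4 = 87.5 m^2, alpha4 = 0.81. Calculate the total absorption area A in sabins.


Given surfaces:
  Surface 1: 57.2 * 0.14 = 8.008
  Surface 2: 92.7 * 0.26 = 24.102
  Surface 3: 94.7 * 0.14 = 13.258
  Surface 4: 87.5 * 0.81 = 70.875
Formula: A = sum(Si * alpha_i)
A = 8.008 + 24.102 + 13.258 + 70.875
A = 116.24

116.24 sabins


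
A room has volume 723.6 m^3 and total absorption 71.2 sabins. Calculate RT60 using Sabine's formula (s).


Given values:
  V = 723.6 m^3
  A = 71.2 sabins
Formula: RT60 = 0.161 * V / A
Numerator: 0.161 * 723.6 = 116.4996
RT60 = 116.4996 / 71.2 = 1.636

1.636 s


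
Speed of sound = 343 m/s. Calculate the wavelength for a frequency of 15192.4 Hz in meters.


Given values:
  c = 343 m/s, f = 15192.4 Hz
Formula: lambda = c / f
lambda = 343 / 15192.4
lambda = 0.0226

0.0226 m


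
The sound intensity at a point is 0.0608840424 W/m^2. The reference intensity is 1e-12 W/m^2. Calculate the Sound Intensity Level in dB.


Given values:
  I = 0.0608840424 W/m^2
  I_ref = 1e-12 W/m^2
Formula: SIL = 10 * log10(I / I_ref)
Compute ratio: I / I_ref = 60884042400
Compute log10: log10(60884042400) = 10.784503
Multiply: SIL = 10 * 10.784503 = 107.85

107.85 dB


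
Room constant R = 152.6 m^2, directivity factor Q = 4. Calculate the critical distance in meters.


Given values:
  R = 152.6 m^2, Q = 4
Formula: d_c = 0.141 * sqrt(Q * R)
Compute Q * R = 4 * 152.6 = 610.4
Compute sqrt(610.4) = 24.7063
d_c = 0.141 * 24.7063 = 3.484

3.484 m


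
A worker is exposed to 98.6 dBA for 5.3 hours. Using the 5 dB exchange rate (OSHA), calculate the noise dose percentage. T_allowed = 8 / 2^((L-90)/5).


Given values:
  L = 98.6 dBA, T = 5.3 hours
Formula: T_allowed = 8 / 2^((L - 90) / 5)
Compute exponent: (98.6 - 90) / 5 = 1.72
Compute 2^(1.72) = 3.294364
T_allowed = 8 / 3.294364 = 2.42839 hours
Dose = (T / T_allowed) * 100
Dose = (5.3 / 2.42839) * 100 = 218.25

218.25 %


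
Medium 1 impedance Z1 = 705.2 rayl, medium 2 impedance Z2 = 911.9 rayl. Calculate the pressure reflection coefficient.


Given values:
  Z1 = 705.2 rayl, Z2 = 911.9 rayl
Formula: R = (Z2 - Z1) / (Z2 + Z1)
Numerator: Z2 - Z1 = 911.9 - 705.2 = 206.7
Denominator: Z2 + Z1 = 911.9 + 705.2 = 1617.1
R = 206.7 / 1617.1 = 0.1278

0.1278


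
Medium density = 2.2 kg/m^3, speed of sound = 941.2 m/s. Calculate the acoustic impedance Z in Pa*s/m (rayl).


Given values:
  rho = 2.2 kg/m^3
  c = 941.2 m/s
Formula: Z = rho * c
Z = 2.2 * 941.2
Z = 2070.64

2070.64 rayl


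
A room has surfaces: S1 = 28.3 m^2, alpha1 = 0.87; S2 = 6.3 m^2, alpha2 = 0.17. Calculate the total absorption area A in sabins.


Given surfaces:
  Surface 1: 28.3 * 0.87 = 24.621
  Surface 2: 6.3 * 0.17 = 1.071
Formula: A = sum(Si * alpha_i)
A = 24.621 + 1.071
A = 25.69

25.69 sabins


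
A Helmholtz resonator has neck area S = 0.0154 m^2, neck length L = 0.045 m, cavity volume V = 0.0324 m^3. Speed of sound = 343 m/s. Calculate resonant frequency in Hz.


Given values:
  S = 0.0154 m^2, L = 0.045 m, V = 0.0324 m^3, c = 343 m/s
Formula: f = (c / (2*pi)) * sqrt(S / (V * L))
Compute V * L = 0.0324 * 0.045 = 0.001458
Compute S / (V * L) = 0.0154 / 0.001458 = 10.5624
Compute sqrt(10.5624) = 3.249985
Compute c / (2*pi) = 343 / 6.283185 = 54.590148
f = 54.590148 * 3.249985 = 177.42

177.42 Hz


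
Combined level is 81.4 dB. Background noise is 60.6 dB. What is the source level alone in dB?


Given values:
  L_total = 81.4 dB, L_bg = 60.6 dB
Formula: L_source = 10 * log10(10^(L_total/10) - 10^(L_bg/10))
Convert to linear:
  10^(81.4/10) = 138038426.4603
  10^(60.6/10) = 1148153.6215
Difference: 138038426.4603 - 1148153.6215 = 136890272.8388
L_source = 10 * log10(136890272.8388) = 81.36

81.36 dB


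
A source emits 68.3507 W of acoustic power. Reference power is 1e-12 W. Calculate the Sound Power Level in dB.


Given values:
  W = 68.3507 W
  W_ref = 1e-12 W
Formula: SWL = 10 * log10(W / W_ref)
Compute ratio: W / W_ref = 68350700000000
Compute log10: log10(68350700000000) = 13.834743
Multiply: SWL = 10 * 13.834743 = 138.35

138.35 dB


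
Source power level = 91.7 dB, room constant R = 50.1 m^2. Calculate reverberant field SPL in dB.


Given values:
  Lw = 91.7 dB, R = 50.1 m^2
Formula: SPL = Lw + 10 * log10(4 / R)
Compute 4 / R = 4 / 50.1 = 0.07984
Compute 10 * log10(0.07984) = -10.9778
SPL = 91.7 + (-10.9778) = 80.72

80.72 dB


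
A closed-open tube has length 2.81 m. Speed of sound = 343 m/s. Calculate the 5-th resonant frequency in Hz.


Given values:
  Tube type: closed-open, L = 2.81 m, c = 343 m/s, n = 5
Formula: f_n = (2n - 1) * c / (4 * L)
Compute 2n - 1 = 2*5 - 1 = 9
Compute 4 * L = 4 * 2.81 = 11.24
f = 9 * 343 / 11.24
f = 274.64

274.64 Hz


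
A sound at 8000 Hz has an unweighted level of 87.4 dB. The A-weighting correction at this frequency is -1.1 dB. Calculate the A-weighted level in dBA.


Given values:
  SPL = 87.4 dB
  A-weighting at 8000 Hz = -1.1 dB
Formula: L_A = SPL + A_weight
L_A = 87.4 + (-1.1)
L_A = 86.3

86.3 dBA


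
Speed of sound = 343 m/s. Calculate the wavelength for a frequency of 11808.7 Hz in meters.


Given values:
  c = 343 m/s, f = 11808.7 Hz
Formula: lambda = c / f
lambda = 343 / 11808.7
lambda = 0.029

0.029 m


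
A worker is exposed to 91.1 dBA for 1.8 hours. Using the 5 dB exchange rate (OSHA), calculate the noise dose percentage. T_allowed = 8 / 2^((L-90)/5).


Given values:
  L = 91.1 dBA, T = 1.8 hours
Formula: T_allowed = 8 / 2^((L - 90) / 5)
Compute exponent: (91.1 - 90) / 5 = 0.22
Compute 2^(0.22) = 1.164734
T_allowed = 8 / 1.164734 = 6.868521 hours
Dose = (T / T_allowed) * 100
Dose = (1.8 / 6.868521) * 100 = 26.21

26.21 %


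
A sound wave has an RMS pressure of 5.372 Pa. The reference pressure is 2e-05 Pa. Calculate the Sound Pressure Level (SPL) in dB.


Given values:
  p = 5.372 Pa
  p_ref = 2e-05 Pa
Formula: SPL = 20 * log10(p / p_ref)
Compute ratio: p / p_ref = 5.372 / 2e-05 = 268600
Compute log10: log10(268600) = 5.429106
Multiply: SPL = 20 * 5.429106 = 108.58

108.58 dB


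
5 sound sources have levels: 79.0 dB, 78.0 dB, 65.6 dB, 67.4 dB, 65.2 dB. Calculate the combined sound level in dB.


Formula: L_total = 10 * log10( sum(10^(Li/10)) )
  Source 1: 10^(79.0/10) = 79432823.4724
  Source 2: 10^(78.0/10) = 63095734.448
  Source 3: 10^(65.6/10) = 3630780.5477
  Source 4: 10^(67.4/10) = 5495408.7386
  Source 5: 10^(65.2/10) = 3311311.2148
Sum of linear values = 154966058.4215
L_total = 10 * log10(154966058.4215) = 81.9

81.9 dB


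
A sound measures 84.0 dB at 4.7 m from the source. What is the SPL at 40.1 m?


Given values:
  SPL1 = 84.0 dB, r1 = 4.7 m, r2 = 40.1 m
Formula: SPL2 = SPL1 - 20 * log10(r2 / r1)
Compute ratio: r2 / r1 = 40.1 / 4.7 = 8.5319
Compute log10: log10(8.5319) = 0.931046
Compute drop: 20 * 0.931046 = 18.6209
SPL2 = 84.0 - 18.6209 = 65.38

65.38 dB


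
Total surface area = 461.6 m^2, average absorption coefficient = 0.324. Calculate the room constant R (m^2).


Given values:
  S = 461.6 m^2, alpha = 0.324
Formula: R = S * alpha / (1 - alpha)
Numerator: 461.6 * 0.324 = 149.5584
Denominator: 1 - 0.324 = 0.676
R = 149.5584 / 0.676 = 221.24

221.24 m^2


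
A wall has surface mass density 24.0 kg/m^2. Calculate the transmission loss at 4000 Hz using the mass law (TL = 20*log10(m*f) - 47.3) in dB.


Given values:
  m = 24.0 kg/m^2, f = 4000 Hz
Formula: TL = 20 * log10(m * f) - 47.3
Compute m * f = 24.0 * 4000 = 96000.0
Compute log10(96000.0) = 4.982271
Compute 20 * 4.982271 = 99.6454
TL = 99.6454 - 47.3 = 52.35

52.35 dB
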